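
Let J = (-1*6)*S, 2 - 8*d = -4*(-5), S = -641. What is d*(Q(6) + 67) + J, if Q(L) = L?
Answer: 14727/4 ≈ 3681.8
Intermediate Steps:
d = -9/4 (d = 1/4 - (-1)*(-5)/2 = 1/4 - 1/8*20 = 1/4 - 5/2 = -9/4 ≈ -2.2500)
J = 3846 (J = -1*6*(-641) = -6*(-641) = 3846)
d*(Q(6) + 67) + J = -9*(6 + 67)/4 + 3846 = -9/4*73 + 3846 = -657/4 + 3846 = 14727/4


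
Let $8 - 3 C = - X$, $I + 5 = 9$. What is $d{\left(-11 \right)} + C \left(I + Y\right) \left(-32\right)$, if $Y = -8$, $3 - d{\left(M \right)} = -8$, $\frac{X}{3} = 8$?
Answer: $\frac{4129}{3} \approx 1376.3$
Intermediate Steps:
$X = 24$ ($X = 3 \cdot 8 = 24$)
$d{\left(M \right)} = 11$ ($d{\left(M \right)} = 3 - -8 = 3 + 8 = 11$)
$I = 4$ ($I = -5 + 9 = 4$)
$C = \frac{32}{3}$ ($C = \frac{8}{3} - \frac{\left(-1\right) 24}{3} = \frac{8}{3} - -8 = \frac{8}{3} + 8 = \frac{32}{3} \approx 10.667$)
$d{\left(-11 \right)} + C \left(I + Y\right) \left(-32\right) = 11 + \frac{32 \left(4 - 8\right)}{3} \left(-32\right) = 11 + \frac{32}{3} \left(-4\right) \left(-32\right) = 11 - - \frac{4096}{3} = 11 + \frac{4096}{3} = \frac{4129}{3}$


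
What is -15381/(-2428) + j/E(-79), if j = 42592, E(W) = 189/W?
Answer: -8166749695/458892 ≈ -17797.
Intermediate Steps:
-15381/(-2428) + j/E(-79) = -15381/(-2428) + 42592/((189/(-79))) = -15381*(-1/2428) + 42592/((189*(-1/79))) = 15381/2428 + 42592/(-189/79) = 15381/2428 + 42592*(-79/189) = 15381/2428 - 3364768/189 = -8166749695/458892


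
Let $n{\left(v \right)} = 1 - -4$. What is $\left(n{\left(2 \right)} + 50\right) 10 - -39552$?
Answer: $40102$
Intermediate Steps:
$n{\left(v \right)} = 5$ ($n{\left(v \right)} = 1 + 4 = 5$)
$\left(n{\left(2 \right)} + 50\right) 10 - -39552 = \left(5 + 50\right) 10 - -39552 = 55 \cdot 10 + 39552 = 550 + 39552 = 40102$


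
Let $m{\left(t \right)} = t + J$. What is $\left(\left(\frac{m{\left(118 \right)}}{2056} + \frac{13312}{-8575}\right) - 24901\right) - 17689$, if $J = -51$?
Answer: $- \frac{750897012947}{17630200} \approx -42592.0$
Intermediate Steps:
$m{\left(t \right)} = -51 + t$ ($m{\left(t \right)} = t - 51 = -51 + t$)
$\left(\left(\frac{m{\left(118 \right)}}{2056} + \frac{13312}{-8575}\right) - 24901\right) - 17689 = \left(\left(\frac{-51 + 118}{2056} + \frac{13312}{-8575}\right) - 24901\right) - 17689 = \left(\left(67 \cdot \frac{1}{2056} + 13312 \left(- \frac{1}{8575}\right)\right) - 24901\right) - 17689 = \left(\left(\frac{67}{2056} - \frac{13312}{8575}\right) - 24901\right) - 17689 = \left(- \frac{26794947}{17630200} - 24901\right) - 17689 = - \frac{439036405147}{17630200} - 17689 = - \frac{750897012947}{17630200}$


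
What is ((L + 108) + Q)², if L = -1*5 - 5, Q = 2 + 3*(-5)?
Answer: 7225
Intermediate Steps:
Q = -13 (Q = 2 - 15 = -13)
L = -10 (L = -5 - 5 = -10)
((L + 108) + Q)² = ((-10 + 108) - 13)² = (98 - 13)² = 85² = 7225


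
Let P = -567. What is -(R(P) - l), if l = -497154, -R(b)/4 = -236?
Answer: -498098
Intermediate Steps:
R(b) = 944 (R(b) = -4*(-236) = 944)
-(R(P) - l) = -(944 - 1*(-497154)) = -(944 + 497154) = -1*498098 = -498098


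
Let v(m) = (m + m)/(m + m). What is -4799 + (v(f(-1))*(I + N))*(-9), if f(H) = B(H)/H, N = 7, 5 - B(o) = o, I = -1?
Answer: -4853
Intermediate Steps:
B(o) = 5 - o
f(H) = (5 - H)/H
v(m) = 1 (v(m) = (2*m)/((2*m)) = (2*m)*(1/(2*m)) = 1)
-4799 + (v(f(-1))*(I + N))*(-9) = -4799 + (1*(-1 + 7))*(-9) = -4799 + (1*6)*(-9) = -4799 + 6*(-9) = -4799 - 54 = -4853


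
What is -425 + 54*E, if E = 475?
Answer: 25225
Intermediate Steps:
-425 + 54*E = -425 + 54*475 = -425 + 25650 = 25225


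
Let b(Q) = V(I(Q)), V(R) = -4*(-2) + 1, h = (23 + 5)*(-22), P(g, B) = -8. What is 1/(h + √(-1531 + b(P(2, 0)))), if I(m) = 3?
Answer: -308/190489 - I*√1522/380978 ≈ -0.0016169 - 0.0001024*I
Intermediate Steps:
h = -616 (h = 28*(-22) = -616)
V(R) = 9 (V(R) = 8 + 1 = 9)
b(Q) = 9
1/(h + √(-1531 + b(P(2, 0)))) = 1/(-616 + √(-1531 + 9)) = 1/(-616 + √(-1522)) = 1/(-616 + I*√1522)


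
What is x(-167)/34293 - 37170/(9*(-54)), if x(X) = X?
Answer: 23603512/308637 ≈ 76.477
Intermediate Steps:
x(-167)/34293 - 37170/(9*(-54)) = -167/34293 - 37170/(9*(-54)) = -167*1/34293 - 37170/(-486) = -167/34293 - 37170*(-1/486) = -167/34293 + 2065/27 = 23603512/308637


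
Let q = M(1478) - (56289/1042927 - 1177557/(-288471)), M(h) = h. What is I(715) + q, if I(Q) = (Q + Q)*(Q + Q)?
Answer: 7076553571588664/3458094191 ≈ 2.0464e+6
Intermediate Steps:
I(Q) = 4*Q² (I(Q) = (2*Q)*(2*Q) = 4*Q²)
q = 5096760412764/3458094191 (q = 1478 - (56289/1042927 - 1177557/(-288471)) = 1478 - (56289*(1/1042927) - 1177557*(-1/288471)) = 1478 - (1941/35963 + 392519/96157) = 1478 - 1*14302801534/3458094191 = 1478 - 14302801534/3458094191 = 5096760412764/3458094191 ≈ 1473.9)
I(715) + q = 4*715² + 5096760412764/3458094191 = 4*511225 + 5096760412764/3458094191 = 2044900 + 5096760412764/3458094191 = 7076553571588664/3458094191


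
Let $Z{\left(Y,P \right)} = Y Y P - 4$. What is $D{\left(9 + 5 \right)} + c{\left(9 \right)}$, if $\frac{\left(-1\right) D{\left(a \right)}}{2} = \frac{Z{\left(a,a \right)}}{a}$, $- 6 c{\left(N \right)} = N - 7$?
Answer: $- \frac{8227}{21} \approx -391.76$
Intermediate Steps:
$c{\left(N \right)} = \frac{7}{6} - \frac{N}{6}$ ($c{\left(N \right)} = - \frac{N - 7}{6} = - \frac{-7 + N}{6} = \frac{7}{6} - \frac{N}{6}$)
$Z{\left(Y,P \right)} = -4 + P Y^{2}$ ($Z{\left(Y,P \right)} = Y^{2} P - 4 = P Y^{2} - 4 = -4 + P Y^{2}$)
$D{\left(a \right)} = - \frac{2 \left(-4 + a^{3}\right)}{a}$ ($D{\left(a \right)} = - 2 \frac{-4 + a a^{2}}{a} = - 2 \frac{-4 + a^{3}}{a} = - \frac{2 \left(-4 + a^{3}\right)}{a}$)
$D{\left(9 + 5 \right)} + c{\left(9 \right)} = \frac{2 \left(4 - \left(9 + 5\right)^{3}\right)}{9 + 5} + \left(\frac{7}{6} - \frac{3}{2}\right) = \frac{2 \left(4 - 14^{3}\right)}{14} + \left(\frac{7}{6} - \frac{3}{2}\right) = 2 \cdot \frac{1}{14} \left(4 - 2744\right) - \frac{1}{3} = 2 \cdot \frac{1}{14} \left(-2740\right) - \frac{1}{3} = - \frac{2740}{7} - \frac{1}{3} = - \frac{8227}{21}$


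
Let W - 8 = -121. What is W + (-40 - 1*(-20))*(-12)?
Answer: 127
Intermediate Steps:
W = -113 (W = 8 - 121 = -113)
W + (-40 - 1*(-20))*(-12) = -113 + (-40 - 1*(-20))*(-12) = -113 + (-40 + 20)*(-12) = -113 - 20*(-12) = -113 + 240 = 127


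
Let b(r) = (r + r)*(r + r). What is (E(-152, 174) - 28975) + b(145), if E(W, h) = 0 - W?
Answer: 55277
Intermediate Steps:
E(W, h) = -W
b(r) = 4*r**2 (b(r) = (2*r)*(2*r) = 4*r**2)
(E(-152, 174) - 28975) + b(145) = (-1*(-152) - 28975) + 4*145**2 = (152 - 28975) + 4*21025 = -28823 + 84100 = 55277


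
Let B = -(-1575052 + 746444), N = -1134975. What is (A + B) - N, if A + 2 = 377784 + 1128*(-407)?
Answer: 1882269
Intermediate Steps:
A = -81314 (A = -2 + (377784 + 1128*(-407)) = -2 + (377784 - 459096) = -2 - 81312 = -81314)
B = 828608 (B = -1*(-828608) = 828608)
(A + B) - N = (-81314 + 828608) - 1*(-1134975) = 747294 + 1134975 = 1882269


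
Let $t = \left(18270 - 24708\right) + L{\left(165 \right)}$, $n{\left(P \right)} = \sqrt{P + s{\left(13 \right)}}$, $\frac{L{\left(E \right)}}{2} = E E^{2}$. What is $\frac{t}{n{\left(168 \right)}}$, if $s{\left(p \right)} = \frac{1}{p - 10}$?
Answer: $\frac{8977812 \sqrt{1515}}{505} \approx 6.9197 \cdot 10^{5}$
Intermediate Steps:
$s{\left(p \right)} = \frac{1}{-10 + p}$
$L{\left(E \right)} = 2 E^{3}$ ($L{\left(E \right)} = 2 E E^{2} = 2 E^{3}$)
$n{\left(P \right)} = \sqrt{\frac{1}{3} + P}$ ($n{\left(P \right)} = \sqrt{P + \frac{1}{-10 + 13}} = \sqrt{P + \frac{1}{3}} = \sqrt{\frac{1}{3} + P}$)
$t = 8977812$ ($t = \left(18270 - 24708\right) + 2 \cdot 165^{3} = -6438 + 2 \cdot 4492125 = -6438 + 8984250 = 8977812$)
$\frac{t}{n{\left(168 \right)}} = \frac{8977812}{\frac{1}{3} \sqrt{3 + 9 \cdot 168}} = \frac{8977812}{\frac{1}{3} \sqrt{3 + 1512}} = \frac{8977812}{\frac{1}{3} \sqrt{1515}} = 8977812 \frac{\sqrt{1515}}{505} = \frac{8977812 \sqrt{1515}}{505}$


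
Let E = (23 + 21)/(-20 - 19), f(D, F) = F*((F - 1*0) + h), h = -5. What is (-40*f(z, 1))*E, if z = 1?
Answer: -7040/39 ≈ -180.51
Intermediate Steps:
f(D, F) = F*(-5 + F) (f(D, F) = F*((F - 1*0) - 5) = F*((F + 0) - 5) = F*(F - 5) = F*(-5 + F))
E = -44/39 (E = 44/(-39) = 44*(-1/39) = -44/39 ≈ -1.1282)
(-40*f(z, 1))*E = -40*(-5 + 1)*(-44/39) = -40*(-4)*(-44/39) = 160*(-44/39) = -7040/39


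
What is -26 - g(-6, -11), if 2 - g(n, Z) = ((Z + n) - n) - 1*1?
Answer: -40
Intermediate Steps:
g(n, Z) = 3 - Z (g(n, Z) = 2 - (((Z + n) - n) - 1*1) = 2 - (Z - 1) = 2 - (-1 + Z) = 2 + (1 - Z) = 3 - Z)
-26 - g(-6, -11) = -26 - (3 - 1*(-11)) = -26 - (3 + 11) = -26 - 1*14 = -26 - 14 = -40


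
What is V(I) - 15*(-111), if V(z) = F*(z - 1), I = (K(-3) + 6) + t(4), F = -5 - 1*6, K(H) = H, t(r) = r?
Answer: 1599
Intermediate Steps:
F = -11 (F = -5 - 6 = -11)
I = 7 (I = (-3 + 6) + 4 = 3 + 4 = 7)
V(z) = 11 - 11*z (V(z) = -11*(z - 1) = -11*(-1 + z) = 11 - 11*z)
V(I) - 15*(-111) = (11 - 11*7) - 15*(-111) = (11 - 77) + 1665 = -66 + 1665 = 1599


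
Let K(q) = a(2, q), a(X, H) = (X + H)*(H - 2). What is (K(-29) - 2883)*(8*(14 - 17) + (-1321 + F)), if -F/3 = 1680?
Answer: 13063710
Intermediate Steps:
a(X, H) = (-2 + H)*(H + X) (a(X, H) = (H + X)*(-2 + H) = (-2 + H)*(H + X))
F = -5040 (F = -3*1680 = -5040)
K(q) = -4 + q**2 (K(q) = q**2 - 2*q - 2*2 + q*2 = q**2 - 2*q - 4 + 2*q = -4 + q**2)
(K(-29) - 2883)*(8*(14 - 17) + (-1321 + F)) = ((-4 + (-29)**2) - 2883)*(8*(14 - 17) + (-1321 - 5040)) = ((-4 + 841) - 2883)*(8*(-3) - 6361) = (837 - 2883)*(-24 - 6361) = -2046*(-6385) = 13063710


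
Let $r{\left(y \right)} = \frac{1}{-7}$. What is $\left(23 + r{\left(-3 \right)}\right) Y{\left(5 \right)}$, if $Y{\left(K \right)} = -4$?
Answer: $- \frac{640}{7} \approx -91.429$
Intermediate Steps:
$r{\left(y \right)} = - \frac{1}{7}$
$\left(23 + r{\left(-3 \right)}\right) Y{\left(5 \right)} = \left(23 - \frac{1}{7}\right) \left(-4\right) = \frac{160}{7} \left(-4\right) = - \frac{640}{7}$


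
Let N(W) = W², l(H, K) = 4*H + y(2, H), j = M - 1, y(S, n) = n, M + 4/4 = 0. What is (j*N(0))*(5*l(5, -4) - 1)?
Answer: 0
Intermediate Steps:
M = -1 (M = -1 + 0 = -1)
j = -2 (j = -1 - 1 = -2)
l(H, K) = 5*H (l(H, K) = 4*H + H = 5*H)
(j*N(0))*(5*l(5, -4) - 1) = (-2*0²)*(5*(5*5) - 1) = (-2*0)*(5*25 - 1) = 0*(125 - 1) = 0*124 = 0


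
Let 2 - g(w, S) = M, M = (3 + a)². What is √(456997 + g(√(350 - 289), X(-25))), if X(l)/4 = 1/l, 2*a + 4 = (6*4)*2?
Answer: √456374 ≈ 675.55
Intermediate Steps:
a = 22 (a = -2 + ((6*4)*2)/2 = -2 + (24*2)/2 = -2 + (½)*48 = -2 + 24 = 22)
X(l) = 4/l
M = 625 (M = (3 + 22)² = 25² = 625)
g(w, S) = -623 (g(w, S) = 2 - 1*625 = 2 - 625 = -623)
√(456997 + g(√(350 - 289), X(-25))) = √(456997 - 623) = √456374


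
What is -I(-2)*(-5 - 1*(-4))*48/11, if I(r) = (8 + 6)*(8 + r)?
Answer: 4032/11 ≈ 366.55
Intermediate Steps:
I(r) = 112 + 14*r (I(r) = 14*(8 + r) = 112 + 14*r)
-I(-2)*(-5 - 1*(-4))*48/11 = -(112 + 14*(-2))*(-5 - 1*(-4))*48/11 = -(112 - 28)*(-5 + 4)*48*(1/11) = -84*(-1)*48/11 = -(-84)*48/11 = -1*(-4032/11) = 4032/11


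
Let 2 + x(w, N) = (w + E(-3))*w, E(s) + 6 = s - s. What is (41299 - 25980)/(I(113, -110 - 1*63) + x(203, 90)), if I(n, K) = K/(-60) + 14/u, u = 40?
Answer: 459570/1199767 ≈ 0.38305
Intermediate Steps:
E(s) = -6 (E(s) = -6 + (s - s) = -6 + 0 = -6)
x(w, N) = -2 + w*(-6 + w) (x(w, N) = -2 + (w - 6)*w = -2 + (-6 + w)*w = -2 + w*(-6 + w))
I(n, K) = 7/20 - K/60 (I(n, K) = K/(-60) + 14/40 = K*(-1/60) + 14*(1/40) = -K/60 + 7/20 = 7/20 - K/60)
(41299 - 25980)/(I(113, -110 - 1*63) + x(203, 90)) = (41299 - 25980)/((7/20 - (-110 - 1*63)/60) + (-2 + 203² - 6*203)) = 15319/((7/20 - (-110 - 63)/60) + (-2 + 41209 - 1218)) = 15319/((7/20 - 1/60*(-173)) + 39989) = 15319/((7/20 + 173/60) + 39989) = 15319/(97/30 + 39989) = 15319/(1199767/30) = 15319*(30/1199767) = 459570/1199767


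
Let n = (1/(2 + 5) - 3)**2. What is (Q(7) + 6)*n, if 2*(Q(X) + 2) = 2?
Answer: 2000/49 ≈ 40.816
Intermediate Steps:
Q(X) = -1 (Q(X) = -2 + (1/2)*2 = -2 + 1 = -1)
n = 400/49 (n = (1/7 - 3)**2 = (-20/7)**2 = 400/49 ≈ 8.1633)
(Q(7) + 6)*n = (-1 + 6)*(400/49) = 5*(400/49) = 2000/49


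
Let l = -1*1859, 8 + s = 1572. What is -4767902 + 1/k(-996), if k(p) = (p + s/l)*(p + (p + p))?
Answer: -26400571699996669/5537146464 ≈ -4.7679e+6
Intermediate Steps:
s = 1564 (s = -8 + 1572 = 1564)
l = -1859
k(p) = 3*p*(-1564/1859 + p) (k(p) = (p + 1564/(-1859))*(p + (p + p)) = (p + 1564*(-1/1859))*(p + 2*p) = (p - 1564/1859)*(3*p) = (-1564/1859 + p)*(3*p) = 3*p*(-1564/1859 + p))
-4767902 + 1/k(-996) = -4767902 + 1/((3/1859)*(-996)*(-1564 + 1859*(-996))) = -4767902 + 1/((3/1859)*(-996)*(-1564 - 1851564)) = -4767902 + 1/((3/1859)*(-996)*(-1853128)) = -4767902 + 1/(5537146464/1859) = -4767902 + 1859/5537146464 = -26400571699996669/5537146464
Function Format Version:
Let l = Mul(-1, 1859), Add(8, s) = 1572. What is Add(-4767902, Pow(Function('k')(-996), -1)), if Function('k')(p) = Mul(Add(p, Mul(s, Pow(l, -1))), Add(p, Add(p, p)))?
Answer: Rational(-26400571699996669, 5537146464) ≈ -4.7679e+6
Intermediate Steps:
s = 1564 (s = Add(-8, 1572) = 1564)
l = -1859
Function('k')(p) = Mul(3, p, Add(Rational(-1564, 1859), p)) (Function('k')(p) = Mul(Add(p, Mul(1564, Pow(-1859, -1))), Add(p, Add(p, p))) = Mul(Add(p, Mul(1564, Rational(-1, 1859))), Add(p, Mul(2, p))) = Mul(Add(p, Rational(-1564, 1859)), Mul(3, p)) = Mul(Add(Rational(-1564, 1859), p), Mul(3, p)) = Mul(3, p, Add(Rational(-1564, 1859), p)))
Add(-4767902, Pow(Function('k')(-996), -1)) = Add(-4767902, Pow(Mul(Rational(3, 1859), -996, Add(-1564, Mul(1859, -996))), -1)) = Add(-4767902, Pow(Mul(Rational(3, 1859), -996, Add(-1564, -1851564)), -1)) = Add(-4767902, Pow(Mul(Rational(3, 1859), -996, -1853128), -1)) = Add(-4767902, Pow(Rational(5537146464, 1859), -1)) = Add(-4767902, Rational(1859, 5537146464)) = Rational(-26400571699996669, 5537146464)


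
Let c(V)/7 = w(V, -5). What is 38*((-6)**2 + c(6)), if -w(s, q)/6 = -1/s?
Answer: 1634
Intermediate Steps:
w(s, q) = 6/s (w(s, q) = -(-6)/s = 6/s)
c(V) = 42/V (c(V) = 7*(6/V) = 42/V)
38*((-6)**2 + c(6)) = 38*((-6)**2 + 42/6) = 38*(36 + 42*(1/6)) = 38*(36 + 7) = 38*43 = 1634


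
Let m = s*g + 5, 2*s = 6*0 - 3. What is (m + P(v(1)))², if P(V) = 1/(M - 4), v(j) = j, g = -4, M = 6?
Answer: 529/4 ≈ 132.25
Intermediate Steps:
P(V) = ½ (P(V) = 1/(6 - 4) = 1/2 = ½)
s = -3/2 (s = (6*0 - 3)/2 = (0 - 3)/2 = (½)*(-3) = -3/2 ≈ -1.5000)
m = 11 (m = -3/2*(-4) + 5 = 6 + 5 = 11)
(m + P(v(1)))² = (11 + ½)² = (23/2)² = 529/4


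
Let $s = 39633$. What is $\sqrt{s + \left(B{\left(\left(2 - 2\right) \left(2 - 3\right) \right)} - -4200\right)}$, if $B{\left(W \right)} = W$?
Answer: $\sqrt{43833} \approx 209.36$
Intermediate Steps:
$\sqrt{s + \left(B{\left(\left(2 - 2\right) \left(2 - 3\right) \right)} - -4200\right)} = \sqrt{39633 + \left(\left(2 - 2\right) \left(2 - 3\right) - -4200\right)} = \sqrt{39633 + \left(0 \left(-1\right) + 4200\right)} = \sqrt{39633 + \left(0 + 4200\right)} = \sqrt{39633 + 4200} = \sqrt{43833}$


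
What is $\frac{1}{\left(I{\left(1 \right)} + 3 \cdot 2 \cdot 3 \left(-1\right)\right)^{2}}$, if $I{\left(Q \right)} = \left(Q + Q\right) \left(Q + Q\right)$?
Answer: $\frac{1}{196} \approx 0.005102$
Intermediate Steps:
$I{\left(Q \right)} = 4 Q^{2}$ ($I{\left(Q \right)} = 2 Q 2 Q = 4 Q^{2}$)
$\frac{1}{\left(I{\left(1 \right)} + 3 \cdot 2 \cdot 3 \left(-1\right)\right)^{2}} = \frac{1}{\left(4 \cdot 1^{2} + 3 \cdot 2 \cdot 3 \left(-1\right)\right)^{2}} = \frac{1}{\left(4 \cdot 1 + 3 \cdot 6 \left(-1\right)\right)^{2}} = \frac{1}{\left(4 + 18 \left(-1\right)\right)^{2}} = \frac{1}{\left(4 - 18\right)^{2}} = \frac{1}{\left(-14\right)^{2}} = \frac{1}{196}$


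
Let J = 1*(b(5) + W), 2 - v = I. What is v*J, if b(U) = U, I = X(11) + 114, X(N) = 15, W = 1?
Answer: -762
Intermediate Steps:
I = 129 (I = 15 + 114 = 129)
v = -127 (v = 2 - 1*129 = 2 - 129 = -127)
J = 6 (J = 1*(5 + 1) = 1*6 = 6)
v*J = -127*6 = -762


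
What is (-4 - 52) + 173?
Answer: 117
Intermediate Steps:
(-4 - 52) + 173 = -56 + 173 = 117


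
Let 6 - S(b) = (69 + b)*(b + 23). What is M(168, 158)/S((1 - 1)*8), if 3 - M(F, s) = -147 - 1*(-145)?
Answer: -5/1581 ≈ -0.0031626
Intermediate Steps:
S(b) = 6 - (23 + b)*(69 + b) (S(b) = 6 - (69 + b)*(b + 23) = 6 - (69 + b)*(23 + b) = 6 - (23 + b)*(69 + b))
M(F, s) = 5 (M(F, s) = 3 - (-147 - 1*(-145)) = 3 - (-147 + 145) = 3 - 1*(-2) = 3 + 2 = 5)
M(168, 158)/S((1 - 1)*8) = 5/(-1581 - ((1 - 1)*8)² - 92*(1 - 1)*8) = 5/(-1581 - (0*8)² - 0*8) = 5/(-1581 - 1*0² - 92*0) = 5/(-1581 - 1*0 + 0) = 5/(-1581 + 0 + 0) = 5/(-1581) = 5*(-1/1581) = -5/1581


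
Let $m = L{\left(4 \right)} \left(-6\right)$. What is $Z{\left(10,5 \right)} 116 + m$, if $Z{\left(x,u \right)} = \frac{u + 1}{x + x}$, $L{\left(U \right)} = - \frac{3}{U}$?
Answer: $\frac{393}{10} \approx 39.3$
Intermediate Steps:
$m = \frac{9}{2}$ ($m = - \frac{3}{4} \left(-6\right) = \left(-3\right) \frac{1}{4} \left(-6\right) = \left(- \frac{3}{4}\right) \left(-6\right) = \frac{9}{2} \approx 4.5$)
$Z{\left(x,u \right)} = \frac{1 + u}{2 x}$
$Z{\left(10,5 \right)} 116 + m = \frac{1 + 5}{2 \cdot 10} \cdot 116 + \frac{9}{2} = \frac{1}{2} \cdot \frac{1}{10} \cdot 6 \cdot 116 + \frac{9}{2} = \frac{3}{10} \cdot 116 + \frac{9}{2} = \frac{174}{5} + \frac{9}{2} = \frac{393}{10}$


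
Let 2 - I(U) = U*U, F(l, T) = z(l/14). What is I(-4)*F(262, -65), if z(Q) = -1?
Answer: 14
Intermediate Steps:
F(l, T) = -1
I(U) = 2 - U² (I(U) = 2 - U*U = 2 - U²)
I(-4)*F(262, -65) = (2 - 1*(-4)²)*(-1) = (2 - 1*16)*(-1) = (2 - 16)*(-1) = -14*(-1) = 14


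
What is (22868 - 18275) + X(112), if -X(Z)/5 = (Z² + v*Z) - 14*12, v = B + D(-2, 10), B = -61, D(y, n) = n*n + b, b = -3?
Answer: -77447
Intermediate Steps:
D(y, n) = -3 + n² (D(y, n) = n*n - 3 = n² - 3 = -3 + n²)
v = 36 (v = -61 + (-3 + 10²) = -61 + (-3 + 100) = -61 + 97 = 36)
X(Z) = 840 - 180*Z - 5*Z² (X(Z) = -5*((Z² + 36*Z) - 14*12) = -5*((Z² + 36*Z) - 168) = -5*(-168 + Z² + 36*Z) = 840 - 180*Z - 5*Z²)
(22868 - 18275) + X(112) = (22868 - 18275) + (840 - 180*112 - 5*112²) = 4593 + (840 - 20160 - 5*12544) = 4593 + (840 - 20160 - 62720) = 4593 - 82040 = -77447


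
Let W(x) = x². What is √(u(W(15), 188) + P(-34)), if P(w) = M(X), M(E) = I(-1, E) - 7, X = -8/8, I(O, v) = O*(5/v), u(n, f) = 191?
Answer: 3*√21 ≈ 13.748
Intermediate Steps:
I(O, v) = 5*O/v
X = -1 (X = -8*⅛ = -1)
M(E) = -7 - 5/E (M(E) = 5*(-1)/E - 7 = -5/E - 7 = -7 - 5/E)
P(w) = -2 (P(w) = -7 - 5/(-1) = -7 - 5*(-1) = -7 + 5 = -2)
√(u(W(15), 188) + P(-34)) = √(191 - 2) = √189 = 3*√21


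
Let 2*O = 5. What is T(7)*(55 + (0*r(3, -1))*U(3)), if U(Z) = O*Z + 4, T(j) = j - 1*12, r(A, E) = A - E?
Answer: -275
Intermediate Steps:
O = 5/2 (O = (½)*5 = 5/2 ≈ 2.5000)
T(j) = -12 + j (T(j) = j - 12 = -12 + j)
U(Z) = 4 + 5*Z/2 (U(Z) = 5*Z/2 + 4 = 4 + 5*Z/2)
T(7)*(55 + (0*r(3, -1))*U(3)) = (-12 + 7)*(55 + (0*(3 - 1*(-1)))*(4 + (5/2)*3)) = -5*(55 + (0*(3 + 1))*(4 + 15/2)) = -5*(55 + (0*4)*(23/2)) = -5*(55 + 0*(23/2)) = -5*(55 + 0) = -5*55 = -275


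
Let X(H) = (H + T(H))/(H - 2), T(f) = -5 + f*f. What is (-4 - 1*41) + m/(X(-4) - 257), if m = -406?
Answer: -67269/1549 ≈ -43.427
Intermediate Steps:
T(f) = -5 + f²
X(H) = (-5 + H + H²)/(-2 + H) (X(H) = (H + (-5 + H²))/(H - 2) = (-5 + H + H²)/(-2 + H))
(-4 - 1*41) + m/(X(-4) - 257) = (-4 - 1*41) - 406/((-5 - 4 + (-4)²)/(-2 - 4) - 257) = (-4 - 41) - 406/((-5 - 4 + 16)/(-6) - 257) = -45 - 406/(-⅙*7 - 257) = -45 - 406/(-7/6 - 257) = -45 - 406/(-1549/6) = -45 - 406*(-6/1549) = -45 + 2436/1549 = -67269/1549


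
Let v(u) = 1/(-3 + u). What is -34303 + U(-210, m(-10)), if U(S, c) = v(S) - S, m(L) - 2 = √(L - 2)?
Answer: -7261810/213 ≈ -34093.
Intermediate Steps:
m(L) = 2 + √(-2 + L) (m(L) = 2 + √(L - 2) = 2 + √(-2 + L))
U(S, c) = 1/(-3 + S) - S
-34303 + U(-210, m(-10)) = -34303 + (1 - 1*(-210)*(-3 - 210))/(-3 - 210) = -34303 + (1 - 1*(-210)*(-213))/(-213) = -34303 - (1 - 44730)/213 = -34303 - 1/213*(-44729) = -34303 + 44729/213 = -7261810/213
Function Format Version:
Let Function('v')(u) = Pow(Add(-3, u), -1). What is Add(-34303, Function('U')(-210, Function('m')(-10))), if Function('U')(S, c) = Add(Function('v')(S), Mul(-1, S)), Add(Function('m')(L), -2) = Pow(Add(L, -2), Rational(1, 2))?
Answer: Rational(-7261810, 213) ≈ -34093.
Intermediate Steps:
Function('m')(L) = Add(2, Pow(Add(-2, L), Rational(1, 2))) (Function('m')(L) = Add(2, Pow(Add(L, -2), Rational(1, 2))) = Add(2, Pow(Add(-2, L), Rational(1, 2))))
Function('U')(S, c) = Add(Pow(Add(-3, S), -1), Mul(-1, S))
Add(-34303, Function('U')(-210, Function('m')(-10))) = Add(-34303, Mul(Pow(Add(-3, -210), -1), Add(1, Mul(-1, -210, Add(-3, -210))))) = Add(-34303, Mul(Pow(-213, -1), Add(1, Mul(-1, -210, -213)))) = Add(-34303, Mul(Rational(-1, 213), Add(1, -44730))) = Add(-34303, Mul(Rational(-1, 213), -44729)) = Add(-34303, Rational(44729, 213)) = Rational(-7261810, 213)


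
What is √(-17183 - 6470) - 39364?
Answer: -39364 + I*√23653 ≈ -39364.0 + 153.8*I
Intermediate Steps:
√(-17183 - 6470) - 39364 = √(-23653) - 39364 = I*√23653 - 39364 = -39364 + I*√23653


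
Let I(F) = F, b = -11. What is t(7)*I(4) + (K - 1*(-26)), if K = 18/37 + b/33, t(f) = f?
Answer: 6011/111 ≈ 54.153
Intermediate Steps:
K = 17/111 (K = 18/37 - 11/33 = 18*(1/37) - 11*1/33 = 18/37 - 1/3 = 17/111 ≈ 0.15315)
t(7)*I(4) + (K - 1*(-26)) = 7*4 + (17/111 - 1*(-26)) = 28 + (17/111 + 26) = 28 + 2903/111 = 6011/111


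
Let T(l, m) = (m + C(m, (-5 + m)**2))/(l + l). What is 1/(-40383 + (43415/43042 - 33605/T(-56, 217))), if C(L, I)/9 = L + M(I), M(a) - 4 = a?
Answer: -8752633742/353367780040561 ≈ -2.4769e-5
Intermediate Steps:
M(a) = 4 + a
C(L, I) = 36 + 9*I + 9*L (C(L, I) = 9*(L + (4 + I)) = 9*(4 + I + L) = 36 + 9*I + 9*L)
T(l, m) = (36 + 9*(-5 + m)**2 + 10*m)/(2*l) (T(l, m) = (m + (36 + 9*(-5 + m)**2 + 9*m))/(l + l) = (m + (36 + 9*m + 9*(-5 + m)**2))/((2*l)) = (36 + 9*(-5 + m)**2 + 10*m)*(1/(2*l)) = (36 + 9*(-5 + m)**2 + 10*m)/(2*l))
1/(-40383 + (43415/43042 - 33605/T(-56, 217))) = 1/(-40383 + (43415/43042 - 33605*(-112/(261 - 80*217 + 9*217**2)))) = 1/(-40383 + (43415*(1/43042) - 33605*(-112/(261 - 17360 + 9*47089)))) = 1/(-40383 + (43415/43042 - 33605*(-112/(261 - 17360 + 423801)))) = 1/(-40383 + (43415/43042 - 33605/((1/2)*(-1/56)*406702))) = 1/(-40383 + (43415/43042 - 33605/(-203351/56))) = 1/(-40383 + (43415/43042 - 33605*(-56/203351))) = 1/(-40383 + (43415/43042 + 1881880/203351)) = 1/(-40383 + 89828362625/8752633742) = 1/(-353367780040561/8752633742) = -8752633742/353367780040561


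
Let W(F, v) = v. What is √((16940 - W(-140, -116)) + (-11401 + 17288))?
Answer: √22943 ≈ 151.47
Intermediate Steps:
√((16940 - W(-140, -116)) + (-11401 + 17288)) = √((16940 - 1*(-116)) + (-11401 + 17288)) = √((16940 + 116) + 5887) = √(17056 + 5887) = √22943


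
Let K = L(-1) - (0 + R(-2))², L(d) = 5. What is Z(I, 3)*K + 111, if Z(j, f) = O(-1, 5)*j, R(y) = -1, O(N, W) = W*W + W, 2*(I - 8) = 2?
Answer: 1191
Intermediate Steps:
I = 9 (I = 8 + (½)*2 = 8 + 1 = 9)
O(N, W) = W + W² (O(N, W) = W² + W = W + W²)
K = 4 (K = 5 - (0 - 1)² = 5 - 1*(-1)² = 5 - 1*1 = 5 - 1 = 4)
Z(j, f) = 30*j (Z(j, f) = (5*(1 + 5))*j = (5*6)*j = 30*j)
Z(I, 3)*K + 111 = (30*9)*4 + 111 = 270*4 + 111 = 1080 + 111 = 1191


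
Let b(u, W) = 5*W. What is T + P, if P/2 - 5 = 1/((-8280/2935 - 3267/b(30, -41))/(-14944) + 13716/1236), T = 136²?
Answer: 38035356453091978/2055278612673 ≈ 18506.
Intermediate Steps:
T = 18496
P = 20923233092170/2055278612673 (P = 10 + 2/((-8280/2935 - 3267/(5*(-41)))/(-14944) + 13716/1236) = 10 + 2/((-8280*1/2935 - 3267/(-205))*(-1/14944) + 13716*(1/1236)) = 10 + 2/((-1656/587 - 3267*(-1/205))*(-1/14944) + 1143/103) = 10 + 2/((-1656/587 + 3267/205)*(-1/14944) + 1143/103) = 10 + 2/((1578249/120335)*(-1/14944) + 1143/103) = 10 + 2/(-1578249/1798286240 + 1143/103) = 10 + 2/(2055278612673/185223482720) = 10 + 2*(185223482720/2055278612673) = 10 + 370446965440/2055278612673 = 20923233092170/2055278612673 ≈ 10.180)
T + P = 18496 + 20923233092170/2055278612673 = 38035356453091978/2055278612673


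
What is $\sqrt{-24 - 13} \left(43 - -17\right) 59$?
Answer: $3540 i \sqrt{37} \approx 21533.0 i$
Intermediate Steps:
$\sqrt{-24 - 13} \left(43 - -17\right) 59 = \sqrt{-37} \left(43 + 17\right) 59 = i \sqrt{37} \cdot 60 \cdot 59 = 60 i \sqrt{37} \cdot 59 = 3540 i \sqrt{37}$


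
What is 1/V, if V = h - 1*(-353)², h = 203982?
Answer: 1/79373 ≈ 1.2599e-5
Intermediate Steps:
V = 79373 (V = 203982 - 1*(-353)² = 203982 - 1*124609 = 203982 - 124609 = 79373)
1/V = 1/79373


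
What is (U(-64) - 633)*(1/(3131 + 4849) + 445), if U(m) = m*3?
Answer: -195310555/532 ≈ -3.6713e+5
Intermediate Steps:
U(m) = 3*m
(U(-64) - 633)*(1/(3131 + 4849) + 445) = (3*(-64) - 633)*(1/(3131 + 4849) + 445) = (-192 - 633)*(1/7980 + 445) = -825*(1/7980 + 445) = -825*3551101/7980 = -195310555/532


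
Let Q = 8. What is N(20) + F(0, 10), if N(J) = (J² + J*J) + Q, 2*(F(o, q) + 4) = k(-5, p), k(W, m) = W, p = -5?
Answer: 1603/2 ≈ 801.50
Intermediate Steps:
F(o, q) = -13/2 (F(o, q) = -4 + (½)*(-5) = -4 - 5/2 = -13/2)
N(J) = 8 + 2*J² (N(J) = (J² + J*J) + 8 = (J² + J²) + 8 = 2*J² + 8 = 8 + 2*J²)
N(20) + F(0, 10) = (8 + 2*20²) - 13/2 = (8 + 2*400) - 13/2 = (8 + 800) - 13/2 = 808 - 13/2 = 1603/2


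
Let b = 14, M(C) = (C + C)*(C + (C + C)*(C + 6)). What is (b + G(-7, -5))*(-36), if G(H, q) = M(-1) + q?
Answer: -1116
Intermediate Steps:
M(C) = 2*C*(C + 2*C*(6 + C)) (M(C) = (2*C)*(C + (2*C)*(6 + C)) = (2*C)*(C + 2*C*(6 + C)) = 2*C*(C + 2*C*(6 + C)))
G(H, q) = 22 + q (G(H, q) = (-1)**2*(26 + 4*(-1)) + q = 1*(26 - 4) + q = 1*22 + q = 22 + q)
(b + G(-7, -5))*(-36) = (14 + (22 - 5))*(-36) = (14 + 17)*(-36) = 31*(-36) = -1116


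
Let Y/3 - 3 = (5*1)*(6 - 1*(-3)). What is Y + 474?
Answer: 618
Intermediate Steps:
Y = 144 (Y = 9 + 3*((5*1)*(6 - 1*(-3))) = 9 + 3*(5*(6 + 3)) = 9 + 3*(5*9) = 9 + 3*45 = 9 + 135 = 144)
Y + 474 = 144 + 474 = 618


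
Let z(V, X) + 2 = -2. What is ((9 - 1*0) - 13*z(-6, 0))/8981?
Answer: 61/8981 ≈ 0.0067921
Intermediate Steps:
z(V, X) = -4 (z(V, X) = -2 - 2 = -4)
((9 - 1*0) - 13*z(-6, 0))/8981 = ((9 - 1*0) - 13*(-4))/8981 = ((9 + 0) + 52)*(1/8981) = (9 + 52)*(1/8981) = 61*(1/8981) = 61/8981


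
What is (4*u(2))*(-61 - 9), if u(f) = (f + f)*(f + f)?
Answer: -4480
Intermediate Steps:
u(f) = 4*f**2 (u(f) = (2*f)*(2*f) = 4*f**2)
(4*u(2))*(-61 - 9) = (4*(4*2**2))*(-61 - 9) = (4*(4*4))*(-70) = (4*16)*(-70) = 64*(-70) = -4480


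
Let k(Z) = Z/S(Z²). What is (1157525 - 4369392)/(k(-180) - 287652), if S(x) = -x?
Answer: 578136060/51777359 ≈ 11.166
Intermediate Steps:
k(Z) = -1/Z (k(Z) = Z/((-Z²)) = Z*(-1/Z²) = -1/Z)
(1157525 - 4369392)/(k(-180) - 287652) = (1157525 - 4369392)/(-1/(-180) - 287652) = -3211867/(-1*(-1/180) - 287652) = -3211867/(1/180 - 287652) = -3211867/(-51777359/180) = -3211867*(-180/51777359) = 578136060/51777359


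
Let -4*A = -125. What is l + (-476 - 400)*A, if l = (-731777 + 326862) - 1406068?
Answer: -1838358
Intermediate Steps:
A = 125/4 (A = -¼*(-125) = 125/4 ≈ 31.250)
l = -1810983 (l = -404915 - 1406068 = -1810983)
l + (-476 - 400)*A = -1810983 + (-476 - 400)*(125/4) = -1810983 - 876*125/4 = -1810983 - 27375 = -1838358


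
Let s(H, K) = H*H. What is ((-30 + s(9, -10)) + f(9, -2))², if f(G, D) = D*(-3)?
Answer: 3249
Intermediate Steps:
s(H, K) = H²
f(G, D) = -3*D
((-30 + s(9, -10)) + f(9, -2))² = ((-30 + 9²) - 3*(-2))² = ((-30 + 81) + 6)² = (51 + 6)² = 57² = 3249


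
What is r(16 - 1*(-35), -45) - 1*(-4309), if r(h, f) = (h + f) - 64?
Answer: 4251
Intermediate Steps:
r(h, f) = -64 + f + h (r(h, f) = (f + h) - 64 = -64 + f + h)
r(16 - 1*(-35), -45) - 1*(-4309) = (-64 - 45 + (16 - 1*(-35))) - 1*(-4309) = (-64 - 45 + (16 + 35)) + 4309 = (-64 - 45 + 51) + 4309 = -58 + 4309 = 4251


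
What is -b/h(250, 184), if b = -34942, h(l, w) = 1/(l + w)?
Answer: 15164828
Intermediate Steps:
-b/h(250, 184) = -(-34942)/(1/(250 + 184)) = -(-34942)/(1/434) = -(-34942)/1/434 = -(-34942)*434 = -1*(-15164828) = 15164828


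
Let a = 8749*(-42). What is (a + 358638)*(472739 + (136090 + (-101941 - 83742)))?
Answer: -3732147720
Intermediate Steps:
a = -367458
(a + 358638)*(472739 + (136090 + (-101941 - 83742))) = (-367458 + 358638)*(472739 + (136090 + (-101941 - 83742))) = -8820*(472739 + (136090 - 185683)) = -8820*(472739 - 49593) = -8820*423146 = -3732147720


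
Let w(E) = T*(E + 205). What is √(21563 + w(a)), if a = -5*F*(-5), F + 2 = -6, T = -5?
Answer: 11*√178 ≈ 146.76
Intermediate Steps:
F = -8 (F = -2 - 6 = -8)
a = -200 (a = -5*(-8)*(-5) = 40*(-5) = -200)
w(E) = -1025 - 5*E (w(E) = -5*(E + 205) = -5*(205 + E) = -1025 - 5*E)
√(21563 + w(a)) = √(21563 + (-1025 - 5*(-200))) = √(21563 + (-1025 + 1000)) = √(21563 - 25) = √21538 = 11*√178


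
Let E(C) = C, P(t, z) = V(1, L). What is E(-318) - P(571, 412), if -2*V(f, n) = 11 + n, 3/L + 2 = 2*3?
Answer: -2497/8 ≈ -312.13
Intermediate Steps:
L = ¾ (L = 3/(-2 + 2*3) = 3/(-2 + 6) = 3/4 = 3*(¼) = ¾ ≈ 0.75000)
V(f, n) = -11/2 - n/2 (V(f, n) = -(11 + n)/2 = -11/2 - n/2)
P(t, z) = -47/8 (P(t, z) = -11/2 - ½*¾ = -11/2 - 3/8 = -47/8)
E(-318) - P(571, 412) = -318 - 1*(-47/8) = -318 + 47/8 = -2497/8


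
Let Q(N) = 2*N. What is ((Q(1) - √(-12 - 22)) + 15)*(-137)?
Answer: -2329 + 137*I*√34 ≈ -2329.0 + 798.84*I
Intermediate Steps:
((Q(1) - √(-12 - 22)) + 15)*(-137) = ((2*1 - √(-12 - 22)) + 15)*(-137) = ((2 - √(-34)) + 15)*(-137) = ((2 - I*√34) + 15)*(-137) = (17 - I*√34)*(-137) = -2329 + 137*I*√34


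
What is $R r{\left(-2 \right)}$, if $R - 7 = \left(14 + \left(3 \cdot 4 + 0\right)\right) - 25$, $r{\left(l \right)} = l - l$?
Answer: $0$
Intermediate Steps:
$r{\left(l \right)} = 0$
$R = 8$ ($R = 7 + \left(\left(14 + \left(3 \cdot 4 + 0\right)\right) - 25\right) = 7 + \left(\left(14 + \left(12 + 0\right)\right) - 25\right) = 7 + \left(\left(14 + 12\right) - 25\right) = 7 + \left(26 - 25\right) = 7 + 1 = 8$)
$R r{\left(-2 \right)} = 8 \cdot 0 = 0$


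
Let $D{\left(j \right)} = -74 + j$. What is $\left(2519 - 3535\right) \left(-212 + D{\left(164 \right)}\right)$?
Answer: $123952$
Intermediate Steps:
$\left(2519 - 3535\right) \left(-212 + D{\left(164 \right)}\right) = \left(2519 - 3535\right) \left(-212 + \left(-74 + 164\right)\right) = - 1016 \left(-212 + 90\right) = \left(-1016\right) \left(-122\right) = 123952$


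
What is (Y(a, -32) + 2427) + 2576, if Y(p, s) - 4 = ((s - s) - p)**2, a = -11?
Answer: 5128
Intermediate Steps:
Y(p, s) = 4 + p**2 (Y(p, s) = 4 + ((s - s) - p)**2 = 4 + (0 - p)**2 = 4 + (-p)**2 = 4 + p**2)
(Y(a, -32) + 2427) + 2576 = ((4 + (-11)**2) + 2427) + 2576 = ((4 + 121) + 2427) + 2576 = (125 + 2427) + 2576 = 2552 + 2576 = 5128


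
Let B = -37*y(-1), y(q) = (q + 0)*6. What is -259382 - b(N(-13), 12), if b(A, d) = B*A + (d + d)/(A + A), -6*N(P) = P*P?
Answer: -42778729/169 ≈ -2.5313e+5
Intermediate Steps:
y(q) = 6*q (y(q) = q*6 = 6*q)
N(P) = -P²/6 (N(P) = -P*P/6 = -P²/6)
B = 222 (B = -222*(-1) = -37*(-6) = 222)
b(A, d) = 222*A + d/A (b(A, d) = 222*A + (d + d)/(A + A) = 222*A + (2*d)/((2*A)) = 222*A + (2*d)*(1/(2*A)) = 222*A + d/A)
-259382 - b(N(-13), 12) = -259382 - (222*(-⅙*(-13)²) + 12/((-⅙*(-13)²))) = -259382 - (222*(-⅙*169) + 12/((-⅙*169))) = -259382 - (222*(-169/6) + 12/(-169/6)) = -259382 - (-6253 + 12*(-6/169)) = -259382 - (-6253 - 72/169) = -259382 - 1*(-1056829/169) = -259382 + 1056829/169 = -42778729/169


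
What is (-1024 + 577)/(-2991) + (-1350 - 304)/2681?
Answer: -1249569/2672957 ≈ -0.46749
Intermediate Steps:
(-1024 + 577)/(-2991) + (-1350 - 304)/2681 = -447*(-1/2991) - 1654*1/2681 = 149/997 - 1654/2681 = -1249569/2672957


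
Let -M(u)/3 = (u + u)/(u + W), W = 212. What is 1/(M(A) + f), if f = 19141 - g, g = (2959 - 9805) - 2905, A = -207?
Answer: 5/145702 ≈ 3.4317e-5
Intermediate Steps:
g = -9751 (g = -6846 - 2905 = -9751)
M(u) = -6*u/(212 + u) (M(u) = -3*(u + u)/(u + 212) = -3*2*u/(212 + u) = -6*u/(212 + u))
f = 28892 (f = 19141 - 1*(-9751) = 19141 + 9751 = 28892)
1/(M(A) + f) = 1/(-6*(-207)/(212 - 207) + 28892) = 1/(-6*(-207)/5 + 28892) = 1/(-6*(-207)*⅕ + 28892) = 1/(1242/5 + 28892) = 1/(145702/5) = 5/145702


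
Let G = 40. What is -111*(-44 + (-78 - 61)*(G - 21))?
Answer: 298035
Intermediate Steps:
-111*(-44 + (-78 - 61)*(G - 21)) = -111*(-44 + (-78 - 61)*(40 - 21)) = -111*(-44 - 139*19) = -111*(-44 - 2641) = -111*(-2685) = 298035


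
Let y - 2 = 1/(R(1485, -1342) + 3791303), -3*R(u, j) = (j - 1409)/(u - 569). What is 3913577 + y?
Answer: 13591212032701151/3472834465 ≈ 3.9136e+6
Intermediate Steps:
R(u, j) = -(-1409 + j)/(3*(-569 + u)) (R(u, j) = -(j - 1409)/(3*(u - 569)) = -(-1409 + j)/(3*(-569 + u)))
y = 6945669846/3472834465 (y = 2 + 1/((1409 - 1*(-1342))/(3*(-569 + 1485)) + 3791303) = 2 + 1/((1/3)*(1409 + 1342)/916 + 3791303) = 2 + 1/((1/3)*(1/916)*2751 + 3791303) = 2 + 1/(917/916 + 3791303) = 2 + 1/(3472834465/916) = 2 + 916/3472834465 = 6945669846/3472834465 ≈ 2.0000)
3913577 + y = 3913577 + 6945669846/3472834465 = 13591212032701151/3472834465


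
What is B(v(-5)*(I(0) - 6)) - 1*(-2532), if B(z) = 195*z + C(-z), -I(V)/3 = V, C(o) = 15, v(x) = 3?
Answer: -963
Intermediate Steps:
I(V) = -3*V
B(z) = 15 + 195*z (B(z) = 195*z + 15 = 15 + 195*z)
B(v(-5)*(I(0) - 6)) - 1*(-2532) = (15 + 195*(3*(-3*0 - 6))) - 1*(-2532) = (15 + 195*(3*(0 - 6))) + 2532 = (15 + 195*(3*(-6))) + 2532 = (15 + 195*(-18)) + 2532 = (15 - 3510) + 2532 = -3495 + 2532 = -963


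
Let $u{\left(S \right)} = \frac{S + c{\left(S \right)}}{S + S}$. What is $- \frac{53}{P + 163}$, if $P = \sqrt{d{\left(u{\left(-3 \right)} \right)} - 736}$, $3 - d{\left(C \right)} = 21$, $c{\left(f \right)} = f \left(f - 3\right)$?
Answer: $- \frac{8639}{27323} + \frac{53 i \sqrt{754}}{27323} \approx -0.31618 + 0.053264 i$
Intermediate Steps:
$c{\left(f \right)} = f \left(-3 + f\right)$
$u{\left(S \right)} = \frac{S + S \left(-3 + S\right)}{2 S}$ ($u{\left(S \right)} = \frac{S + S \left(-3 + S\right)}{S + S} = \frac{S + S \left(-3 + S\right)}{2 S}$)
$d{\left(C \right)} = -18$ ($d{\left(C \right)} = 3 - 21 = -18$)
$P = i \sqrt{754}$ ($P = \sqrt{-18 - 736} = \sqrt{-754} = i \sqrt{754} \approx 27.459 i$)
$- \frac{53}{P + 163} = - \frac{53}{i \sqrt{754} + 163} = - \frac{53}{163 + i \sqrt{754}}$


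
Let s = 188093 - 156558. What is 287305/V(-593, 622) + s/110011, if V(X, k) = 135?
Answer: 6322193516/2970297 ≈ 2128.5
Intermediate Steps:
s = 31535
287305/V(-593, 622) + s/110011 = 287305/135 + 31535/110011 = 287305*(1/135) + 31535*(1/110011) = 57461/27 + 31535/110011 = 6322193516/2970297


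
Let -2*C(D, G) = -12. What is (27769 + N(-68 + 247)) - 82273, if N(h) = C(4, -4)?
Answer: -54498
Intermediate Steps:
C(D, G) = 6 (C(D, G) = -1/2*(-12) = 6)
N(h) = 6
(27769 + N(-68 + 247)) - 82273 = (27769 + 6) - 82273 = 27775 - 82273 = -54498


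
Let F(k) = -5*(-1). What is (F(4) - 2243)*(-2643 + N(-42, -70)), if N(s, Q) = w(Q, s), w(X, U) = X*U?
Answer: -664686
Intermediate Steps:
w(X, U) = U*X
F(k) = 5
N(s, Q) = Q*s (N(s, Q) = s*Q = Q*s)
(F(4) - 2243)*(-2643 + N(-42, -70)) = (5 - 2243)*(-2643 - 70*(-42)) = -2238*(-2643 + 2940) = -2238*297 = -664686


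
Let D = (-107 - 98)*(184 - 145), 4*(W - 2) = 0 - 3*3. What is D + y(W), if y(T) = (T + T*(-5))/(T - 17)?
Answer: -551659/69 ≈ -7995.1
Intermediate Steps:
W = -¼ (W = 2 + (0 - 3*3)/4 = 2 + (0 - 9)/4 = 2 + (¼)*(-9) = 2 - 9/4 = -¼ ≈ -0.25000)
D = -7995 (D = -205*39 = -7995)
y(T) = -4*T/(-17 + T) (y(T) = (T - 5*T)/(-17 + T) = (-4*T)/(-17 + T) = -4*T/(-17 + T))
D + y(W) = -7995 - 4*(-¼)/(-17 - ¼) = -7995 - 4*(-¼)/(-69/4) = -7995 - 4*(-¼)*(-4/69) = -7995 - 4/69 = -551659/69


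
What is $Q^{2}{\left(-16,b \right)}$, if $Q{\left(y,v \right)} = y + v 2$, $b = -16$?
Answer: $2304$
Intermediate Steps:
$Q{\left(y,v \right)} = y + 2 v$
$Q^{2}{\left(-16,b \right)} = \left(-16 + 2 \left(-16\right)\right)^{2} = \left(-16 - 32\right)^{2} = \left(-48\right)^{2} = 2304$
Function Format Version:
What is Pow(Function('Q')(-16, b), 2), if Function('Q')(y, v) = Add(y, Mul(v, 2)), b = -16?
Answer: 2304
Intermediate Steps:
Function('Q')(y, v) = Add(y, Mul(2, v))
Pow(Function('Q')(-16, b), 2) = Pow(Add(-16, Mul(2, -16)), 2) = Pow(Add(-16, -32), 2) = Pow(-48, 2) = 2304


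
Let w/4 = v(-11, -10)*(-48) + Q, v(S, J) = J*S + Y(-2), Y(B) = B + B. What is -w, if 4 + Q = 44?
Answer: 20192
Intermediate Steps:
Y(B) = 2*B
Q = 40 (Q = -4 + 44 = 40)
v(S, J) = -4 + J*S (v(S, J) = J*S + 2*(-2) = J*S - 4 = -4 + J*S)
w = -20192 (w = 4*((-4 - 10*(-11))*(-48) + 40) = 4*((-4 + 110)*(-48) + 40) = 4*(106*(-48) + 40) = 4*(-5088 + 40) = 4*(-5048) = -20192)
-w = -1*(-20192) = 20192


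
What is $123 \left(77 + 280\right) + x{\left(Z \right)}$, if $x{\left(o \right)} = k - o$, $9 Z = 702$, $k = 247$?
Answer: $44080$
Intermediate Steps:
$Z = 78$ ($Z = \frac{1}{9} \cdot 702 = 78$)
$x{\left(o \right)} = 247 - o$
$123 \left(77 + 280\right) + x{\left(Z \right)} = 123 \left(77 + 280\right) + \left(247 - 78\right) = 123 \cdot 357 + \left(247 - 78\right) = 43911 + 169 = 44080$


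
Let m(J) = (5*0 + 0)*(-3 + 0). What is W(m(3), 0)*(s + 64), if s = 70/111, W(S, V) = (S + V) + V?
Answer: 0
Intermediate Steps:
m(J) = 0 (m(J) = (0 + 0)*(-3) = 0*(-3) = 0)
W(S, V) = S + 2*V
s = 70/111 (s = 70*(1/111) = 70/111 ≈ 0.63063)
W(m(3), 0)*(s + 64) = (0 + 2*0)*(70/111 + 64) = (0 + 0)*(7174/111) = 0*(7174/111) = 0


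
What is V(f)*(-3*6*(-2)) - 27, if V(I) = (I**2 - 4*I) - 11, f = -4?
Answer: 729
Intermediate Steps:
V(I) = -11 + I**2 - 4*I
V(f)*(-3*6*(-2)) - 27 = (-11 + (-4)**2 - 4*(-4))*(-3*6*(-2)) - 27 = (-11 + 16 + 16)*(-18*(-2)) - 27 = 21*36 - 27 = 756 - 27 = 729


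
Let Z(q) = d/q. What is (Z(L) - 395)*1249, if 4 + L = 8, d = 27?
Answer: -1939697/4 ≈ -4.8492e+5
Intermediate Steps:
L = 4 (L = -4 + 8 = 4)
Z(q) = 27/q
(Z(L) - 395)*1249 = (27/4 - 395)*1249 = -1553/4*1249 = -1939697/4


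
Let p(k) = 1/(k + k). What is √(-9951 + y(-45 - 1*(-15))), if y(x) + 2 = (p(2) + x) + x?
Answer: 11*I*√331/2 ≈ 100.06*I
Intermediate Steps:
p(k) = 1/(2*k)
y(x) = -7/4 + 2*x (y(x) = -2 + (((½)/2 + x) + x) = -2 + (((½)*(½) + x) + x) = -2 + ((¼ + x) + x) = -2 + (¼ + 2*x) = -7/4 + 2*x)
√(-9951 + y(-45 - 1*(-15))) = √(-9951 + (-7/4 + 2*(-45 - 1*(-15)))) = √(-9951 + (-7/4 + 2*(-45 + 15))) = √(-9951 + (-7/4 + 2*(-30))) = √(-9951 + (-7/4 - 60)) = √(-9951 - 247/4) = √(-40051/4) = 11*I*√331/2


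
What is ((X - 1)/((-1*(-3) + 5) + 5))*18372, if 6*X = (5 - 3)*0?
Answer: -18372/13 ≈ -1413.2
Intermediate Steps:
X = 0 (X = ((5 - 3)*0)/6 = (2*0)/6 = (1/6)*0 = 0)
((X - 1)/((-1*(-3) + 5) + 5))*18372 = ((0 - 1)/((-1*(-3) + 5) + 5))*18372 = -1/((3 + 5) + 5)*18372 = -1/(8 + 5)*18372 = -1/13*18372 = -18372/13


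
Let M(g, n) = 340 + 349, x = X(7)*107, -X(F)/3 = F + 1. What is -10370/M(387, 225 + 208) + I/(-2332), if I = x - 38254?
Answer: 37203/15158 ≈ 2.4543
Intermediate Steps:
X(F) = -3 - 3*F (X(F) = -3*(F + 1) = -3*(1 + F) = -3 - 3*F)
x = -2568 (x = (-3 - 3*7)*107 = (-3 - 21)*107 = -24*107 = -2568)
M(g, n) = 689
I = -40822 (I = -2568 - 38254 = -40822)
-10370/M(387, 225 + 208) + I/(-2332) = -10370/689 - 40822/(-2332) = -10370*1/689 - 40822*(-1/2332) = -10370/689 + 20411/1166 = 37203/15158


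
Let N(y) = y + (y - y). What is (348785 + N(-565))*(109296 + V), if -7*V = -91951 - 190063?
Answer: 364616286920/7 ≈ 5.2088e+10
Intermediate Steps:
V = 282014/7 (V = -(-91951 - 190063)/7 = -1/7*(-282014) = 282014/7 ≈ 40288.)
N(y) = y (N(y) = y + 0 = y)
(348785 + N(-565))*(109296 + V) = (348785 - 565)*(109296 + 282014/7) = 348220*(1047086/7) = 364616286920/7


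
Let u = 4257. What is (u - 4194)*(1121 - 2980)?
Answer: -117117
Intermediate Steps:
(u - 4194)*(1121 - 2980) = (4257 - 4194)*(1121 - 2980) = 63*(-1859) = -117117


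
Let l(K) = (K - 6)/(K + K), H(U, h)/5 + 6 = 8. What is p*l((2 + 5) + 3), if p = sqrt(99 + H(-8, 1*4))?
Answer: sqrt(109)/5 ≈ 2.0881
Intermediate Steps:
H(U, h) = 10 (H(U, h) = -30 + 5*8 = -30 + 40 = 10)
l(K) = (-6 + K)/(2*K) (l(K) = (-6 + K)/((2*K)) = (-6 + K)*(1/(2*K)) = (-6 + K)/(2*K))
p = sqrt(109) (p = sqrt(99 + 10) = sqrt(109) ≈ 10.440)
p*l((2 + 5) + 3) = sqrt(109)*((-6 + ((2 + 5) + 3))/(2*((2 + 5) + 3))) = sqrt(109)*((-6 + (7 + 3))/(2*(7 + 3))) = sqrt(109)*((1/2)*(-6 + 10)/10) = sqrt(109)*((1/2)*(1/10)*4) = sqrt(109)*(1/5) = sqrt(109)/5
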